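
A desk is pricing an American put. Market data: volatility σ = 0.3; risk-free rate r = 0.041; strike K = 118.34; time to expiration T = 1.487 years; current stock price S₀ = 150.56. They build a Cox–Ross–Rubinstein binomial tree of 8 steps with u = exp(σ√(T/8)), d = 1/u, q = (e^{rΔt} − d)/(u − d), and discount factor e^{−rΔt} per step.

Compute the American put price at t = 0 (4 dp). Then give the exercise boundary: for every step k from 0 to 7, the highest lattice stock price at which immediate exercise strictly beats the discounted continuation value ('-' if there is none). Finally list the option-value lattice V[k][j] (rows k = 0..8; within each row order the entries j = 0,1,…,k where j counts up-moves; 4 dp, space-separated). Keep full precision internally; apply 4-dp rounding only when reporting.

params: Δt=0.18588 u=1.13808 d=0.87868 q=0.49720 e^(-rΔt)=0.99241
t_8 payoffs: 64.8420 49.0484 28.5922 2.0971 0.0000 0.0000 0.0000 0.0000 0.0000
t_7: node(7,0) S=60.8848 payoff=57.4552 vs cont=56.5567 → 57.4552 [stop]  node(7,1) S=78.8591 payoff=39.4809 vs cont=38.5824 → 39.4809 [stop]  node(7,2) S=102.1398 payoff=16.2002 vs cont=15.3018 → 16.2002 [stop]  node(7,3) S=132.2934 payoff=0.0000 vs cont=1.0464 → 1.0464 [wait]  node(7,4) S=171.3488 payoff=0.0000 vs cont=0.0000 → 0.0000 [wait]  node(7,5) S=221.9341 payoff=0.0000 vs cont=0.0000 → 0.0000 [wait]  node(7,6) S=287.4532 payoff=0.0000 vs cont=0.0000 → 0.0000 [wait]  node(7,7) S=372.3147 payoff=0.0000 vs cont=0.0000 → 0.0000 [wait]  ⇒ S*(7)=102.1398
t_6: node(6,0) S=69.2916 payoff=49.0484 vs cont=48.1500 → 49.0484 [stop]  node(6,1) S=89.7478 payoff=28.5922 vs cont=27.6938 → 28.5922 [stop]  node(6,2) S=116.2429 payoff=2.0971 vs cont=8.5999 → 8.5999 [wait]  node(6,3) S=150.5600 payoff=0.0000 vs cont=0.5221 → 0.5221 [wait]  node(6,4) S=195.0081 payoff=0.0000 vs cont=0.0000 → 0.0000 [wait]  node(6,5) S=252.5781 payoff=0.0000 vs cont=0.0000 → 0.0000 [wait]  node(6,6) S=327.1438 payoff=0.0000 vs cont=0.0000 → 0.0000 [wait]  ⇒ S*(6)=89.7478
t_5: node(5,0) S=78.8591 payoff=39.4809 vs cont=38.5824 → 39.4809 [stop]  node(5,1) S=102.1398 payoff=16.2002 vs cont=18.5104 → 18.5104 [wait]  node(5,2) S=132.2934 payoff=0.0000 vs cont=4.5488 → 4.5488 [wait]  node(5,3) S=171.3488 payoff=0.0000 vs cont=0.2605 → 0.2605 [wait]  node(5,4) S=221.9341 payoff=0.0000 vs cont=0.0000 → 0.0000 [wait]  node(5,5) S=287.4532 payoff=0.0000 vs cont=0.0000 → 0.0000 [wait]  ⇒ S*(5)=78.8591
t_4: node(4,0) S=89.7478 payoff=28.5922 vs cont=28.8338 → 28.8338 [wait]  node(4,1) S=116.2429 payoff=2.0971 vs cont=11.4809 → 11.4809 [wait]  node(4,2) S=150.5600 payoff=0.0000 vs cont=2.3983 → 2.3983 [wait]  node(4,3) S=195.0081 payoff=0.0000 vs cont=0.1300 → 0.1300 [wait]  node(4,4) S=252.5781 payoff=0.0000 vs cont=0.0000 → 0.0000 [wait]  ⇒ S*(4)=-
t_3: node(3,0) S=102.1398 payoff=16.2002 vs cont=20.0525 → 20.0525 [wait]  node(3,1) S=132.2934 payoff=0.0000 vs cont=6.9122 → 6.9122 [wait]  node(3,2) S=171.3488 payoff=0.0000 vs cont=1.2609 → 1.2609 [wait]  node(3,3) S=221.9341 payoff=0.0000 vs cont=0.0649 → 0.0649 [wait]  ⇒ S*(3)=-
t_2: node(2,0) S=116.2429 payoff=2.0971 vs cont=13.4165 → 13.4165 [wait]  node(2,1) S=150.5600 payoff=0.0000 vs cont=4.0712 → 4.0712 [wait]  node(2,2) S=195.0081 payoff=0.0000 vs cont=0.6612 → 0.6612 [wait]  ⇒ S*(2)=-
t_1: node(1,0) S=132.2934 payoff=0.0000 vs cont=8.7034 → 8.7034 [wait]  node(1,1) S=171.3488 payoff=0.0000 vs cont=2.3577 → 2.3577 [wait]  ⇒ S*(1)=-
t_0: node(0,0) S=150.5600 payoff=0.0000 vs cont=5.5062 → 5.5062 [wait]  ⇒ S*(0)=-

price = 5.5062
boundary = - - - - - 78.8591 89.7478 102.1398
tree:
5.5062
8.7034 2.3577
13.4165 4.0712 0.6612
20.0525 6.9122 1.2609 0.0649
28.8338 11.4809 2.3983 0.1300 0.0000
39.4809 18.5104 4.5488 0.2605 0.0000 0.0000
49.0484 28.5922 8.5999 0.5221 0.0000 0.0000 0.0000
57.4552 39.4809 16.2002 1.0464 0.0000 0.0000 0.0000 0.0000
64.8420 49.0484 28.5922 2.0971 0.0000 0.0000 0.0000 0.0000 0.0000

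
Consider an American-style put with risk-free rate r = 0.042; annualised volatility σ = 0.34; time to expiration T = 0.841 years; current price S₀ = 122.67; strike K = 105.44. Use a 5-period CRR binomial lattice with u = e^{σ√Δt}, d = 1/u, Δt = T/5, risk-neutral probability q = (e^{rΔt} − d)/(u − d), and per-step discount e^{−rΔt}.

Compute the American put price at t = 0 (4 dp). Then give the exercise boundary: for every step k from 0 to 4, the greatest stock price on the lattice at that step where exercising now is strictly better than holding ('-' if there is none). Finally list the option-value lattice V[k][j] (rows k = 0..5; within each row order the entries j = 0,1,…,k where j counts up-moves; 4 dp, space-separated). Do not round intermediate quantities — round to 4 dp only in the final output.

Δt=0.16820, u=1.14963, d=0.86984, q=0.49053, disc=e^(-rΔt)=0.99296
k=5 terminal: V=max(K-S,0) → 44.3535 24.7049 0.0000 0.0000 0.0000 0.0000
k=4: j=0 S=70.2269 intr=35.2131 cont=34.4708 V=35.2131[EX]; j=1 S=92.8156 intr=12.6244 cont=12.4977 V=12.6244[EX]; j=2 S=122.6700 intr=0.0000 cont=0.0000 V=0.0000[hold]; j=3 S=162.1271 intr=0.0000 cont=0.0000 V=0.0000[hold]; j=4 S=214.2757 intr=0.0000 cont=0.0000 V=0.0000[hold]  S*(4)=92.8156
k=3: j=0 S=80.7351 intr=24.7049 cont=23.9627 V=24.7049[EX]; j=1 S=106.7038 intr=0.0000 cont=6.3864 V=6.3864[hold]; j=2 S=141.0253 intr=0.0000 cont=0.0000 V=0.0000[hold]; j=3 S=186.3864 intr=0.0000 cont=0.0000 V=0.0000[hold]  S*(3)=80.7351
k=2: j=0 S=92.8156 intr=12.6244 cont=15.6084 V=15.6084[hold]; j=1 S=122.6700 intr=0.0000 cont=3.2308 V=3.2308[hold]; j=2 S=162.1271 intr=0.0000 cont=0.0000 V=0.0000[hold]  S*(2)=-
k=1: j=0 S=106.7038 intr=0.0000 cont=9.4696 V=9.4696[hold]; j=1 S=141.0253 intr=0.0000 cont=1.6344 V=1.6344[hold]  S*(1)=-
k=0: j=0 S=122.6700 intr=0.0000 cont=5.5865 V=5.5865[hold]  S*(0)=-

price = 5.5865
boundary = - - - 80.7351 92.8156
tree:
5.5865
9.4696 1.6344
15.6084 3.2308 0.0000
24.7049 6.3864 0.0000 0.0000
35.2131 12.6244 0.0000 0.0000 0.0000
44.3535 24.7049 0.0000 0.0000 0.0000 0.0000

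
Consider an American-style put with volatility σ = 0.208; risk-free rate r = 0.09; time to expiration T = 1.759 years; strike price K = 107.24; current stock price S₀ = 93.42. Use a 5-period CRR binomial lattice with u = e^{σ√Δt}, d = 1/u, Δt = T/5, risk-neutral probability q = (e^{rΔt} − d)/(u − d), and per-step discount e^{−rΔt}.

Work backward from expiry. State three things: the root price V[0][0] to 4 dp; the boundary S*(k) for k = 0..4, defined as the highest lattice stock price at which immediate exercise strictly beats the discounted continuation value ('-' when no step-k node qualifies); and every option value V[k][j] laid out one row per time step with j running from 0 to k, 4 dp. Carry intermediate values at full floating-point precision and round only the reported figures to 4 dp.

Δt=0.35180  u=1.13130  d=0.88394  q=0.59924  discount=0.96883
step 5 (expiry): payoffs max(K−S,0) = 56.8268 42.7188 24.6627 1.5536 0.0000 0.0000
step 4: (k=4,j=0): S=57.0326, (K−S)⁺=50.2074, hold=46.8651 ⇒ V=50.2074 exercise | (k=4,j=1): S=72.9931, (K−S)⁺=34.2469, hold=30.9047 ⇒ V=34.2469 exercise | (k=4,j=2): S=93.4200, (K−S)⁺=13.8200, hold=10.4778 ⇒ V=13.8200 exercise | (k=4,j=3): S=119.5634, (K−S)⁺=0.0000, hold=0.6032 ⇒ V=0.6032 continue | (k=4,j=4): S=153.0229, (K−S)⁺=0.0000, hold=0.0000 ⇒ V=0.0000 continue  boundary S*=93.4200
step 3: (k=3,j=0): S=64.5212, (K−S)⁺=42.7188, hold=39.3765 ⇒ V=42.7188 exercise | (k=3,j=1): S=82.5773, (K−S)⁺=24.6627, hold=21.3204 ⇒ V=24.6627 exercise | (k=3,j=2): S=105.6864, (K−S)⁺=1.5536, hold=5.7161 ⇒ V=5.7161 continue | (k=3,j=3): S=135.2624, (K−S)⁺=0.0000, hold=0.2342 ⇒ V=0.2342 continue  boundary S*=82.5773
step 2: (k=2,j=0): S=72.9931, (K−S)⁺=34.2469, hold=30.9047 ⇒ V=34.2469 exercise | (k=2,j=1): S=93.4200, (K−S)⁺=13.8200, hold=12.8943 ⇒ V=13.8200 exercise | (k=2,j=2): S=119.5634, (K−S)⁺=0.0000, hold=2.3554 ⇒ V=2.3554 continue  boundary S*=93.4200
step 1: (k=1,j=0): S=82.5773, (K−S)⁺=24.6627, hold=21.3204 ⇒ V=24.6627 exercise | (k=1,j=1): S=105.6864, (K−S)⁺=1.5536, hold=6.7333 ⇒ V=6.7333 continue  boundary S*=82.5773
step 0: (k=0,j=0): S=93.4200, (K−S)⁺=13.8200, hold=13.4849 ⇒ V=13.8200 exercise  boundary S*=93.4200

price = 13.8200
boundary = 93.4200 82.5773 93.4200 82.5773 93.4200
tree:
13.8200
24.6627 6.7333
34.2469 13.8200 2.3554
42.7188 24.6627 5.7161 0.2342
50.2074 34.2469 13.8200 0.6032 0.0000
56.8268 42.7188 24.6627 1.5536 0.0000 0.0000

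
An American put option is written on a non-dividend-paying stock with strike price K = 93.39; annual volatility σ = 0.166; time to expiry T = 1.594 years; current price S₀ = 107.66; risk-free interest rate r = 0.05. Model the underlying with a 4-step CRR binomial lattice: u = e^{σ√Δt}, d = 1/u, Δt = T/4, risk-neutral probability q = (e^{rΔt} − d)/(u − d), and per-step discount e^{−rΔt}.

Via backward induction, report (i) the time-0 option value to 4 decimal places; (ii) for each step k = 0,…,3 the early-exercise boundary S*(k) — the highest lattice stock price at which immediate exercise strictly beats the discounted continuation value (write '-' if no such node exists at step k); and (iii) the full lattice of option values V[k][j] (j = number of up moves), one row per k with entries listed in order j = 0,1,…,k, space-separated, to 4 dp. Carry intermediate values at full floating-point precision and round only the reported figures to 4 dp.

price = 1.8741
boundary = - - - 78.6184
tree:
1.8741
3.8381 0.4568
7.6648 1.0830 0.0000
14.7716 2.5673 0.0000 0.0000
22.5931 6.0859 0.0000 0.0000 0.0000

Δt=0.39850, u=1.11048, d=0.90051, q=0.56967, disc=e^(-rΔt)=0.98027
k=4 terminal: V=max(K-S,0) → 22.5931 6.0859 0.0000 0.0000 0.0000
k=3: j=0 S=78.6184 intr=14.7716 cont=12.9292 V=14.7716[EX]; j=1 S=96.9492 intr=0.0000 cont=2.5673 V=2.5673[hold]; j=2 S=119.5541 intr=0.0000 cont=0.0000 V=0.0000[hold]; j=3 S=147.4295 intr=0.0000 cont=0.0000 V=0.0000[hold]  S*(3)=78.6184
k=2: j=0 S=87.3041 intr=6.0859 cont=7.6648 V=7.6648[hold]; j=1 S=107.6600 intr=0.0000 cont=1.0830 V=1.0830[hold]; j=2 S=132.7622 intr=0.0000 cont=0.0000 V=0.0000[hold]  S*(2)=-
k=1: j=0 S=96.9492 intr=0.0000 cont=3.8381 V=3.8381[hold]; j=1 S=119.5541 intr=0.0000 cont=0.4568 V=0.4568[hold]  S*(1)=-
k=0: j=0 S=107.6600 intr=0.0000 cont=1.8741 V=1.8741[hold]  S*(0)=-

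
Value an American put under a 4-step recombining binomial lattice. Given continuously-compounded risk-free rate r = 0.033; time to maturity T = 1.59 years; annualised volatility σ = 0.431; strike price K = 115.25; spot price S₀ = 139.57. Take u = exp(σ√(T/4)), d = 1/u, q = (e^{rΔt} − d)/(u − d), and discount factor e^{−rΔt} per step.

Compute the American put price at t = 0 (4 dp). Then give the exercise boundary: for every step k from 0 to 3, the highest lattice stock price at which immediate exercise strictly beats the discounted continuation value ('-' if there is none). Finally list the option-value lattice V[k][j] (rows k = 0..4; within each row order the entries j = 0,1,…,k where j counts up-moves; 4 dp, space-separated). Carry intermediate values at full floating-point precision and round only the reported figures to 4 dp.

price = 15.3912
boundary = - - - 61.7665
tree:
15.3912
24.2579 5.2790
36.9555 9.8408 0.0000
53.4835 18.3448 0.0000 0.0000
68.1805 34.1976 0.0000 0.0000 0.0000

Δt=0.39750, u=1.31224, d=0.76206, q=0.45648, disc=e^(-rΔt)=0.98697
k=4 terminal: V=max(K-S,0) → 68.1805 34.1976 0.0000 0.0000 0.0000
k=3: j=0 S=61.7665 intr=53.4835 cont=51.9816 V=53.4835[EX]; j=1 S=106.3602 intr=8.8898 cont=18.3448 V=18.3448[hold]; j=2 S=183.1493 intr=0.0000 cont=0.0000 V=0.0000[hold]; j=3 S=315.3779 intr=0.0000 cont=0.0000 V=0.0000[hold]  S*(3)=61.7665
k=2: j=0 S=81.0524 intr=34.1976 cont=36.9555 V=36.9555[hold]; j=1 S=139.5700 intr=0.0000 cont=9.8408 V=9.8408[hold]; j=2 S=240.3357 intr=0.0000 cont=0.0000 V=0.0000[hold]  S*(2)=-
k=1: j=0 S=106.3602 intr=8.8898 cont=24.2579 V=24.2579[hold]; j=1 S=183.1493 intr=0.0000 cont=5.2790 V=5.2790[hold]  S*(1)=-
k=0: j=0 S=139.5700 intr=0.0000 cont=15.3912 V=15.3912[hold]  S*(0)=-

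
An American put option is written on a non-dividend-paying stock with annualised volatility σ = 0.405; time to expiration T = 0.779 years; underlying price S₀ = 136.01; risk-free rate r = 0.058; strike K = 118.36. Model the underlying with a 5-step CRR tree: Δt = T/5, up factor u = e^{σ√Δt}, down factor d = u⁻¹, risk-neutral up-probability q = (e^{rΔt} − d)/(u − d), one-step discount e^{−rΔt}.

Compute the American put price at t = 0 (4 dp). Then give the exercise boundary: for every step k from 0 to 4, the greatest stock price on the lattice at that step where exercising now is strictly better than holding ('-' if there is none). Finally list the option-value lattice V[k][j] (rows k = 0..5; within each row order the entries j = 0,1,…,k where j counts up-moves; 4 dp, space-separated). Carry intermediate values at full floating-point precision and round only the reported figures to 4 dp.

Δt=0.15580, u=1.17335, d=0.85226, q=0.48839, disc=e^(-rΔt)=0.99100
k=5 terminal: V=max(K-S,0) → 57.2039 34.1638 2.4437 0.0000 0.0000 0.0000
k=4: j=0 S=71.7573 intr=46.6027 cont=45.5379 V=46.6027[EX]; j=1 S=98.7913 intr=19.5687 cont=18.5040 V=19.5687[EX]; j=2 S=136.0100 intr=0.0000 cont=1.2389 V=1.2389[hold]; j=3 S=187.2506 intr=0.0000 cont=0.0000 V=0.0000[hold]; j=4 S=257.7956 intr=0.0000 cont=0.0000 V=0.0000[hold]  S*(4)=98.7913
k=3: j=0 S=84.1962 intr=34.1638 cont=33.0991 V=34.1638[EX]; j=1 S=115.9163 intr=2.4437 cont=10.5211 V=10.5211[hold]; j=2 S=159.5868 intr=0.0000 cont=0.6282 V=0.6282[hold]; j=3 S=219.7097 intr=0.0000 cont=0.0000 V=0.0000[hold]  S*(3)=84.1962
k=2: j=0 S=98.7913 intr=19.5687 cont=22.4135 V=22.4135[hold]; j=1 S=136.0100 intr=0.0000 cont=5.6383 V=5.6383[hold]; j=2 S=187.2506 intr=0.0000 cont=0.3185 V=0.3185[hold]  S*(2)=-
k=1: j=0 S=115.9163 intr=2.4437 cont=14.0927 V=14.0927[hold]; j=1 S=159.5868 intr=0.0000 cont=3.0128 V=3.0128[hold]  S*(1)=-
k=0: j=0 S=136.0100 intr=0.0000 cont=8.6033 V=8.6033[hold]  S*(0)=-

price = 8.6033
boundary = - - - 84.1962 98.7913
tree:
8.6033
14.0927 3.0128
22.4135 5.6383 0.3185
34.1638 10.5211 0.6282 0.0000
46.6027 19.5687 1.2389 0.0000 0.0000
57.2039 34.1638 2.4437 0.0000 0.0000 0.0000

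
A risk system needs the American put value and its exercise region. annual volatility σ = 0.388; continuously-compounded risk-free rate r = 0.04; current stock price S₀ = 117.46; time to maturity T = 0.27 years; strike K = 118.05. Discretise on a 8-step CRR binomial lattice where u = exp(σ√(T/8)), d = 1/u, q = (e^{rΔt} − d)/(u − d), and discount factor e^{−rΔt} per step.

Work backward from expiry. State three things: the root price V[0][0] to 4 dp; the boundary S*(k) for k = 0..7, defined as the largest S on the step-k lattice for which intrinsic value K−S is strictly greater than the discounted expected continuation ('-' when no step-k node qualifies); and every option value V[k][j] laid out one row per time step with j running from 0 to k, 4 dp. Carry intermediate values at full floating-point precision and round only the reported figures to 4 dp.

Δt=0.03375  u=1.07388  d=0.93120  q=0.49166  discount=0.99865
step 8 (expiry): payoffs max(K−S,0) = 51.6394 41.4638 29.7291 16.1963 0.5900 0.0000 0.0000 0.0000 0.0000
step 7: (k=7,j=0): S=71.3171, (K−S)⁺=46.7329, hold=46.5736 ⇒ V=46.7329 exercise | (k=7,j=1): S=82.2445, (K−S)⁺=35.8055, hold=35.6462 ⇒ V=35.8055 exercise | (k=7,j=2): S=94.8463, (K−S)⁺=23.2037, hold=23.0445 ⇒ V=23.2037 exercise | (k=7,j=3): S=109.3789, (K−S)⁺=8.6711, hold=8.5119 ⇒ V=8.6711 exercise | (k=7,j=4): S=126.1382, (K−S)⁺=0.0000, hold=0.2995 ⇒ V=0.2995 continue | (k=7,j=5): S=145.4654, (K−S)⁺=0.0000, hold=0.0000 ⇒ V=0.0000 continue | (k=7,j=6): S=167.7540, (K−S)⁺=0.0000, hold=0.0000 ⇒ V=0.0000 continue | (k=7,j=7): S=193.4577, (K−S)⁺=0.0000, hold=0.0000 ⇒ V=0.0000 continue  boundary S*=109.3789
step 6: (k=6,j=0): S=76.5862, (K−S)⁺=41.4638, hold=41.3045 ⇒ V=41.4638 exercise | (k=6,j=1): S=88.3209, (K−S)⁺=29.7291, hold=29.5698 ⇒ V=29.7291 exercise | (k=6,j=2): S=101.8537, (K−S)⁺=16.1963, hold=16.0370 ⇒ V=16.1963 exercise | (k=6,j=3): S=117.4600, (K−S)⁺=0.5900, hold=4.5490 ⇒ V=4.5490 continue | (k=6,j=4): S=135.4575, (K−S)⁺=0.0000, hold=0.1521 ⇒ V=0.1521 continue | (k=6,j=5): S=156.2127, (K−S)⁺=0.0000, hold=0.0000 ⇒ V=0.0000 continue | (k=6,j=6): S=180.1480, (K−S)⁺=0.0000, hold=0.0000 ⇒ V=0.0000 continue  boundary S*=101.8537
step 5: (k=5,j=0): S=82.2445, (K−S)⁺=35.8055, hold=35.6462 ⇒ V=35.8055 exercise | (k=5,j=1): S=94.8463, (K−S)⁺=23.2037, hold=23.0445 ⇒ V=23.2037 exercise | (k=5,j=2): S=109.3789, (K−S)⁺=8.6711, hold=10.4557 ⇒ V=10.4557 continue | (k=5,j=3): S=126.1382, (K−S)⁺=0.0000, hold=2.3840 ⇒ V=2.3840 continue | (k=5,j=4): S=145.4654, (K−S)⁺=0.0000, hold=0.0772 ⇒ V=0.0772 continue | (k=5,j=5): S=167.7540, (K−S)⁺=0.0000, hold=0.0000 ⇒ V=0.0000 continue  boundary S*=94.8463
step 4: (k=4,j=0): S=88.3209, (K−S)⁺=29.7291, hold=29.5698 ⇒ V=29.7291 exercise | (k=4,j=1): S=101.8537, (K−S)⁺=16.1963, hold=16.9133 ⇒ V=16.9133 continue | (k=4,j=2): S=117.4600, (K−S)⁺=0.5900, hold=6.4785 ⇒ V=6.4785 continue | (k=4,j=3): S=135.4575, (K−S)⁺=0.0000, hold=1.2482 ⇒ V=1.2482 continue | (k=4,j=4): S=156.2127, (K−S)⁺=0.0000, hold=0.0392 ⇒ V=0.0392 continue  boundary S*=88.3209
step 3: (k=3,j=0): S=94.8463, (K−S)⁺=23.2037, hold=23.3965 ⇒ V=23.3965 continue | (k=3,j=1): S=109.3789, (K−S)⁺=8.6711, hold=11.7670 ⇒ V=11.7670 continue | (k=3,j=2): S=126.1382, (K−S)⁺=0.0000, hold=3.9017 ⇒ V=3.9017 continue | (k=3,j=3): S=145.4654, (K−S)⁺=0.0000, hold=0.6529 ⇒ V=0.6529 continue  boundary S*=-
step 2: (k=2,j=0): S=101.8537, (K−S)⁺=16.1963, hold=17.6550 ⇒ V=17.6550 continue | (k=2,j=1): S=117.4600, (K−S)⁺=0.5900, hold=7.8893 ⇒ V=7.8893 continue | (k=2,j=2): S=135.4575, (K−S)⁺=0.0000, hold=2.3013 ⇒ V=2.3013 continue  boundary S*=-
step 1: (k=1,j=0): S=109.3789, (K−S)⁺=8.6711, hold=12.8363 ⇒ V=12.8363 continue | (k=1,j=1): S=126.1382, (K−S)⁺=0.0000, hold=5.1350 ⇒ V=5.1350 continue  boundary S*=-
step 0: (k=0,j=0): S=117.4600, (K−S)⁺=0.5900, hold=9.0377 ⇒ V=9.0377 continue  boundary S*=-

price = 9.0377
boundary = - - - - 88.3209 94.8463 101.8537 109.3789
tree:
9.0377
12.8363 5.1350
17.6550 7.8893 2.3013
23.3965 11.7670 3.9017 0.6529
29.7291 16.9133 6.4785 1.2482 0.0392
35.8055 23.2037 10.4557 2.3840 0.0772 0.0000
41.4638 29.7291 16.1963 4.5490 0.1521 0.0000 0.0000
46.7329 35.8055 23.2037 8.6711 0.2995 0.0000 0.0000 0.0000
51.6394 41.4638 29.7291 16.1963 0.5900 0.0000 0.0000 0.0000 0.0000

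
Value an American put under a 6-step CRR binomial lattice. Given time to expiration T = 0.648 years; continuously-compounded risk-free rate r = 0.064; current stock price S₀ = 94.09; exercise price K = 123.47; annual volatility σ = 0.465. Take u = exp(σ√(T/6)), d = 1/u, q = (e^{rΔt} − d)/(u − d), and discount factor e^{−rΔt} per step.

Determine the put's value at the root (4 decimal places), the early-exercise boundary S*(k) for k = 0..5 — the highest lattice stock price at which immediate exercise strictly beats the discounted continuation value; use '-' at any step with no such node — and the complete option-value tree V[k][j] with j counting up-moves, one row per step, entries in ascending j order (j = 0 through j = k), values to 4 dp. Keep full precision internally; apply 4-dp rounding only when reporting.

Δt=0.10800  u=1.16511  d=0.85829  q=0.48448  discount=0.99311
step 6 (expiry): payoffs max(K−S,0) = 85.8565 72.4104 54.1577 29.3800 0.0000 0.0000 0.0000
step 5: (k=5,j=0): S=43.8239, (K−S)⁺=79.6461, hold=78.7956 ⇒ V=79.6461 exercise | (k=5,j=1): S=59.4900, (K−S)⁺=63.9800, hold=63.1295 ⇒ V=63.9800 exercise | (k=5,j=2): S=80.7564, (K−S)⁺=42.7136, hold=41.8631 ⇒ V=42.7136 exercise | (k=5,j=3): S=109.6251, (K−S)⁺=13.8449, hold=15.0418 ⇒ V=15.0418 continue | (k=5,j=4): S=148.8138, (K−S)⁺=0.0000, hold=0.0000 ⇒ V=0.0000 continue | (k=5,j=5): S=202.0115, (K−S)⁺=0.0000, hold=0.0000 ⇒ V=0.0000 continue  boundary S*=80.7564
step 4: (k=4,j=0): S=51.0596, (K−S)⁺=72.4104, hold=71.5599 ⇒ V=72.4104 exercise | (k=4,j=1): S=69.3123, (K−S)⁺=54.1577, hold=53.3072 ⇒ V=54.1577 exercise | (k=4,j=2): S=94.0900, (K−S)⁺=29.3800, hold=29.1054 ⇒ V=29.3800 exercise | (k=4,j=3): S=127.7252, (K−S)⁺=0.0000, hold=7.7010 ⇒ V=7.7010 continue | (k=4,j=4): S=173.3842, (K−S)⁺=0.0000, hold=0.0000 ⇒ V=0.0000 continue  boundary S*=94.0900
step 3: (k=3,j=0): S=59.4900, (K−S)⁺=63.9800, hold=63.1295 ⇒ V=63.9800 exercise | (k=3,j=1): S=80.7564, (K−S)⁺=42.7136, hold=41.8631 ⇒ V=42.7136 exercise | (k=3,j=2): S=109.6251, (K−S)⁺=13.8449, hold=18.7470 ⇒ V=18.7470 continue | (k=3,j=3): S=148.8138, (K−S)⁺=0.0000, hold=3.9427 ⇒ V=3.9427 continue  boundary S*=80.7564
step 2: (k=2,j=0): S=69.3123, (K−S)⁺=54.1577, hold=53.3072 ⇒ V=54.1577 exercise | (k=2,j=1): S=94.0900, (K−S)⁺=29.3800, hold=30.8881 ⇒ V=30.8881 continue | (k=2,j=2): S=127.7252, (K−S)⁺=0.0000, hold=11.4949 ⇒ V=11.4949 continue  boundary S*=69.3123
step 1: (k=1,j=0): S=80.7564, (K−S)⁺=42.7136, hold=42.5887 ⇒ V=42.7136 exercise | (k=1,j=1): S=109.6251, (K−S)⁺=13.8449, hold=21.3445 ⇒ V=21.3445 continue  boundary S*=80.7564
step 0: (k=0,j=0): S=94.0900, (K−S)⁺=29.3800, hold=32.1379 ⇒ V=32.1379 continue  boundary S*=-

price = 32.1379
boundary = - 80.7564 69.3123 80.7564 94.0900 80.7564
tree:
32.1379
42.7136 21.3445
54.1577 30.8881 11.4949
63.9800 42.7136 18.7470 3.9427
72.4104 54.1577 29.3800 7.7010 0.0000
79.6461 63.9800 42.7136 15.0418 0.0000 0.0000
85.8565 72.4104 54.1577 29.3800 0.0000 0.0000 0.0000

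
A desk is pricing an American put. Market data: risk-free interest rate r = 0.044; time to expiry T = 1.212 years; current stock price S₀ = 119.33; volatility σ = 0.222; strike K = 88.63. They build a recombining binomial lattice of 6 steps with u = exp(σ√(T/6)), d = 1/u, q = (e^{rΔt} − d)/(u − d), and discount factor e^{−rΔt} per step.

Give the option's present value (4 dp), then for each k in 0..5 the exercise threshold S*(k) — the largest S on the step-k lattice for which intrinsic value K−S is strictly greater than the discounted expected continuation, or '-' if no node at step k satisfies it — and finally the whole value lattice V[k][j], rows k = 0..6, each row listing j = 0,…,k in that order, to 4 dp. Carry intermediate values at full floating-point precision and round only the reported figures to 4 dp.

Δt=0.20200, u=1.10492, d=0.90504, q=0.51974, disc=e^(-rΔt)=0.99115
k=6 terminal: V=max(K-S,0) → 23.0525 8.5692 0.0000 0.0000 0.0000 0.0000 0.0000
k=5: j=0 S=72.4582 intr=16.1718 cont=15.3875 V=16.1718[EX]; j=1 S=88.4611 intr=0.1689 cont=4.0790 V=4.0790[hold]; j=2 S=107.9984 intr=0.0000 cont=0.0000 V=0.0000[hold]; j=3 S=131.8506 intr=0.0000 cont=0.0000 V=0.0000[hold]; j=4 S=160.9707 intr=0.0000 cont=0.0000 V=0.0000[hold]; j=5 S=196.5223 intr=0.0000 cont=0.0000 V=0.0000[hold]  S*(5)=72.4582
k=4: j=0 S=80.0608 intr=8.5692 cont=9.7992 V=9.7992[hold]; j=1 S=97.7428 intr=0.0000 cont=1.9417 V=1.9417[hold]; j=2 S=119.3300 intr=0.0000 cont=0.0000 V=0.0000[hold]; j=3 S=145.6849 intr=0.0000 cont=0.0000 V=0.0000[hold]; j=4 S=177.8604 intr=0.0000 cont=0.0000 V=0.0000[hold]  S*(4)=-
k=3: j=0 S=88.4611 intr=0.1689 cont=5.6647 V=5.6647[hold]; j=1 S=107.9984 intr=0.0000 cont=0.9242 V=0.9242[hold]; j=2 S=131.8506 intr=0.0000 cont=0.0000 V=0.0000[hold]; j=3 S=160.9707 intr=0.0000 cont=0.0000 V=0.0000[hold]  S*(3)=-
k=2: j=0 S=97.7428 intr=0.0000 cont=3.1726 V=3.1726[hold]; j=1 S=119.3300 intr=0.0000 cont=0.4400 V=0.4400[hold]; j=2 S=145.6849 intr=0.0000 cont=0.0000 V=0.0000[hold]  S*(2)=-
k=1: j=0 S=107.9984 intr=0.0000 cont=1.7368 V=1.7368[hold]; j=1 S=131.8506 intr=0.0000 cont=0.2094 V=0.2094[hold]  S*(1)=-
k=0: j=0 S=119.3300 intr=0.0000 cont=0.9346 V=0.9346[hold]  S*(0)=-

price = 0.9346
boundary = - - - - - 72.4582
tree:
0.9346
1.7368 0.2094
3.1726 0.4400 0.0000
5.6647 0.9242 0.0000 0.0000
9.7992 1.9417 0.0000 0.0000 0.0000
16.1718 4.0790 0.0000 0.0000 0.0000 0.0000
23.0525 8.5692 0.0000 0.0000 0.0000 0.0000 0.0000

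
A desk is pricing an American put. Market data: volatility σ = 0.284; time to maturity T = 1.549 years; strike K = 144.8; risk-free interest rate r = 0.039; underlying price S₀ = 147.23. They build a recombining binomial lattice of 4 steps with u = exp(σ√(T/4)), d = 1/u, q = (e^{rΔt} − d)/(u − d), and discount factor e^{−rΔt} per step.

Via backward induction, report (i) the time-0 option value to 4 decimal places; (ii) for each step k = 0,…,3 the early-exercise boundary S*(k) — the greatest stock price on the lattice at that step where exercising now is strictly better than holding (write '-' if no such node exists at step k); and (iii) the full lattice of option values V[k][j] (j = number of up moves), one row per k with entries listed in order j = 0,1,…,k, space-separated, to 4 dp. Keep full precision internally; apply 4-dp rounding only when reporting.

price = 15.2243
boundary = - - 103.3926 123.3794
tree:
15.2243
25.6397 5.2216
41.4074 10.5759 0.0000
58.1566 21.4206 0.0000 0.0000
72.1924 41.4074 0.0000 0.0000 0.0000

Δt=0.38725, u=1.19331, d=0.83800, q=0.49876, disc=e^(-rΔt)=0.98501
k=4 terminal: V=max(K-S,0) → 72.1924 41.4074 0.0000 0.0000 0.0000
k=3: j=0 S=86.6434 intr=58.1566 cont=55.9861 V=58.1566[EX]; j=1 S=123.3794 intr=21.4206 cont=20.4439 V=21.4206[EX]; j=2 S=175.6911 intr=0.0000 cont=0.0000 V=0.0000[hold]; j=3 S=250.1825 intr=0.0000 cont=0.0000 V=0.0000[hold]  S*(3)=123.3794
k=2: j=0 S=103.3926 intr=41.4074 cont=39.2370 V=41.4074[EX]; j=1 S=147.2300 intr=0.0000 cont=10.5759 V=10.5759[hold]; j=2 S=209.6541 intr=0.0000 cont=0.0000 V=0.0000[hold]  S*(2)=103.3926
k=1: j=0 S=123.3794 intr=21.4206 cont=25.6397 V=25.6397[hold]; j=1 S=175.6911 intr=0.0000 cont=5.2216 V=5.2216[hold]  S*(1)=-
k=0: j=0 S=147.2300 intr=0.0000 cont=15.2243 V=15.2243[hold]  S*(0)=-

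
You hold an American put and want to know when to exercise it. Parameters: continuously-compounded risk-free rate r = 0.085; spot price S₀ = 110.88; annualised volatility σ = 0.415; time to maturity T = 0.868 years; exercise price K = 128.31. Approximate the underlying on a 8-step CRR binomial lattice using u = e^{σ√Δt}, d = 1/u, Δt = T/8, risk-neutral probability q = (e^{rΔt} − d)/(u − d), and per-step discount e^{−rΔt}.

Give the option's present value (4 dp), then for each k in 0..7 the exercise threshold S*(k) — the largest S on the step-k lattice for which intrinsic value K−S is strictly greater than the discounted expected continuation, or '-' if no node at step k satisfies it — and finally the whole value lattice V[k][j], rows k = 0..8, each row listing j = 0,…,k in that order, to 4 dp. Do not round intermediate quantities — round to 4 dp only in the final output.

price = 24.3707
boundary = - - 84.3565 73.5786 84.3565 73.5786 84.3565 96.7132
tree:
24.3707
33.2464 15.9349
43.9535 23.1413 9.0143
54.7314 32.5035 14.1956 3.9932
64.1323 43.9535 21.6407 7.0036 1.0528
72.3321 54.7314 31.6624 12.0068 2.1236 0.0000
79.4842 64.1323 43.9535 19.9418 4.2836 0.0000 0.0000
85.7225 72.3321 54.7314 31.5968 8.6408 0.0000 0.0000 0.0000
91.1638 79.4842 64.1323 43.9535 17.4300 0.0000 0.0000 0.0000 0.0000

Δt=0.10850, u=1.14648, d=0.87223, q=0.49966, disc=e^(-rΔt)=0.99082
k=8 terminal: V=max(K-S,0) → 91.1638 79.4842 64.1323 43.9535 17.4300 0.0000 0.0000 0.0000 0.0000
k=7: j=0 S=42.5875 intr=85.7225 cont=84.5446 V=85.7225[EX]; j=1 S=55.9779 intr=72.3321 cont=71.1542 V=72.3321[EX]; j=2 S=73.5786 intr=54.7314 cont=53.5535 V=54.7314[EX]; j=3 S=96.7132 intr=31.5968 cont=30.4189 V=31.5968[EX]; j=4 S=127.1219 intr=1.1881 cont=8.6408 V=8.6408[hold]; j=5 S=167.0918 intr=0.0000 cont=0.0000 V=0.0000[hold]; j=6 S=219.6290 intr=0.0000 cont=0.0000 V=0.0000[hold]; j=7 S=288.6851 intr=0.0000 cont=0.0000 V=0.0000[hold]  S*(7)=96.7132
k=6: j=0 S=48.8258 intr=79.4842 cont=78.3063 V=79.4842[EX]; j=1 S=64.1777 intr=64.1323 cont=62.9544 V=64.1323[EX]; j=2 S=84.3565 intr=43.9535 cont=42.7756 V=43.9535[EX]; j=3 S=110.8800 intr=17.4300 cont=19.9418 V=19.9418[hold]; j=4 S=145.7430 intr=0.0000 cont=4.2836 V=4.2836[hold]; j=5 S=191.5678 intr=0.0000 cont=0.0000 V=0.0000[hold]; j=6 S=251.8007 intr=0.0000 cont=0.0000 V=0.0000[hold]  S*(6)=84.3565
k=5: j=0 S=55.9779 intr=72.3321 cont=71.1542 V=72.3321[EX]; j=1 S=73.5786 intr=54.7314 cont=53.5535 V=54.7314[EX]; j=2 S=96.7132 intr=31.5968 cont=31.6624 V=31.6624[hold]; j=3 S=127.1219 intr=1.1881 cont=12.0068 V=12.0068[hold]; j=4 S=167.0918 intr=0.0000 cont=2.1236 V=2.1236[hold]; j=5 S=219.6290 intr=0.0000 cont=0.0000 V=0.0000[hold]  S*(5)=73.5786
k=4: j=0 S=64.1777 intr=64.1323 cont=62.9544 V=64.1323[EX]; j=1 S=84.3565 intr=43.9535 cont=42.8081 V=43.9535[EX]; j=2 S=110.8800 intr=17.4300 cont=21.6407 V=21.6407[hold]; j=3 S=145.7430 intr=0.0000 cont=7.0036 V=7.0036[hold]; j=4 S=191.5678 intr=0.0000 cont=1.0528 V=1.0528[hold]  S*(4)=84.3565
k=3: j=0 S=73.5786 intr=54.7314 cont=53.5535 V=54.7314[EX]; j=1 S=96.7132 intr=31.5968 cont=32.5035 V=32.5035[hold]; j=2 S=127.1219 intr=1.1881 cont=14.1956 V=14.1956[hold]; j=3 S=167.0918 intr=0.0000 cont=3.9932 V=3.9932[hold]  S*(3)=73.5786
k=2: j=0 S=84.3565 intr=43.9535 cont=43.2245 V=43.9535[EX]; j=1 S=110.8800 intr=17.4300 cont=23.1413 V=23.1413[hold]; j=2 S=145.7430 intr=0.0000 cont=9.0143 V=9.0143[hold]  S*(2)=84.3565
k=1: j=0 S=96.7132 intr=31.5968 cont=33.2464 V=33.2464[hold]; j=1 S=127.1219 intr=1.1881 cont=15.9349 V=15.9349[hold]  S*(1)=-
k=0: j=0 S=110.8800 intr=17.4300 cont=24.3707 V=24.3707[hold]  S*(0)=-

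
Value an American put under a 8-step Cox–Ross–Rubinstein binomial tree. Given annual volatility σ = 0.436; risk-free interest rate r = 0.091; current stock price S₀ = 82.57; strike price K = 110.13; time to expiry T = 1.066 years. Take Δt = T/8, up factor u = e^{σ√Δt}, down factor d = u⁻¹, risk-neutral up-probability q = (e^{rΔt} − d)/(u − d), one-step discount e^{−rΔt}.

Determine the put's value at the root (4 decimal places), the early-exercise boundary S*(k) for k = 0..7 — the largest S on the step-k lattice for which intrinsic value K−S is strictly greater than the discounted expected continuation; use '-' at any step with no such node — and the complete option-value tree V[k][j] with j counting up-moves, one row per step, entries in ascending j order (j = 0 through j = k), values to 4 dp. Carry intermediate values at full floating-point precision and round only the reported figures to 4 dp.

Δt=0.13325  u=1.17252  d=0.85286  q=0.49846  discount=0.98795
step 8 (expiry): payoffs max(K−S,0) = 87.0167 78.3538 66.4440 50.0705 27.5600 0.0000 0.0000 0.0000 0.0000
step 7: (k=7,j=0): S=27.1008, (K−S)⁺=83.0292, hold=81.7019 ⇒ V=83.0292 exercise | (k=7,j=1): S=37.2582, (K−S)⁺=72.8718, hold=71.5445 ⇒ V=72.8718 exercise | (k=7,j=2): S=51.2226, (K−S)⁺=58.9074, hold=57.5800 ⇒ V=58.9074 exercise | (k=7,j=3): S=70.4210, (K−S)⁺=39.7090, hold=38.3817 ⇒ V=39.7090 exercise | (k=7,j=4): S=96.8149, (K−S)⁺=13.3151, hold=13.6559 ⇒ V=13.6559 continue | (k=7,j=5): S=133.1014, (K−S)⁺=0.0000, hold=0.0000 ⇒ V=0.0000 continue | (k=7,j=6): S=182.9881, (K−S)⁺=0.0000, hold=0.0000 ⇒ V=0.0000 continue | (k=7,j=7): S=251.5724, (K−S)⁺=0.0000, hold=0.0000 ⇒ V=0.0000 continue  boundary S*=70.4210
step 6: (k=6,j=0): S=31.7762, (K−S)⁺=78.3538, hold=77.0265 ⇒ V=78.3538 exercise | (k=6,j=1): S=43.6860, (K−S)⁺=66.4440, hold=65.1167 ⇒ V=66.4440 exercise | (k=6,j=2): S=60.0595, (K−S)⁺=50.0705, hold=48.7431 ⇒ V=50.0705 exercise | (k=6,j=3): S=82.5700, (K−S)⁺=27.5600, hold=26.4005 ⇒ V=27.5600 exercise | (k=6,j=4): S=113.5174, (K−S)⁺=0.0000, hold=6.7664 ⇒ V=6.7664 continue | (k=6,j=5): S=156.0640, (K−S)⁺=0.0000, hold=0.0000 ⇒ V=0.0000 continue | (k=6,j=6): S=214.5571, (K−S)⁺=0.0000, hold=0.0000 ⇒ V=0.0000 continue  boundary S*=82.5700
step 5: (k=5,j=0): S=37.2582, (K−S)⁺=72.8718, hold=71.5445 ⇒ V=72.8718 exercise | (k=5,j=1): S=51.2226, (K−S)⁺=58.9074, hold=57.5800 ⇒ V=58.9074 exercise | (k=5,j=2): S=70.4210, (K−S)⁺=39.7090, hold=38.3817 ⇒ V=39.7090 exercise | (k=5,j=3): S=96.8149, (K−S)⁺=13.3151, hold=16.9880 ⇒ V=16.9880 continue | (k=5,j=4): S=133.1014, (K−S)⁺=0.0000, hold=3.3527 ⇒ V=3.3527 continue | (k=5,j=5): S=182.9881, (K−S)⁺=0.0000, hold=0.0000 ⇒ V=0.0000 continue  boundary S*=70.4210
step 4: (k=4,j=0): S=43.6860, (K−S)⁺=66.4440, hold=65.1167 ⇒ V=66.4440 exercise | (k=4,j=1): S=60.0595, (K−S)⁺=50.0705, hold=48.7431 ⇒ V=50.0705 exercise | (k=4,j=2): S=82.5700, (K−S)⁺=27.5600, hold=28.0414 ⇒ V=28.0414 continue | (k=4,j=3): S=113.5174, (K−S)⁺=0.0000, hold=10.0685 ⇒ V=10.0685 continue | (k=4,j=4): S=156.0640, (K−S)⁺=0.0000, hold=1.6613 ⇒ V=1.6613 continue  boundary S*=60.0595
step 3: (k=3,j=0): S=51.2226, (K−S)⁺=58.9074, hold=57.5800 ⇒ V=58.9074 exercise | (k=3,j=1): S=70.4210, (K−S)⁺=39.7090, hold=38.6187 ⇒ V=39.7090 exercise | (k=3,j=2): S=96.8149, (K−S)⁺=13.3151, hold=18.8526 ⇒ V=18.8526 continue | (k=3,j=3): S=133.1014, (K−S)⁺=0.0000, hold=5.8070 ⇒ V=5.8070 continue  boundary S*=70.4210
step 2: (k=2,j=0): S=60.0595, (K−S)⁺=50.0705, hold=48.7431 ⇒ V=50.0705 exercise | (k=2,j=1): S=82.5700, (K−S)⁺=27.5600, hold=28.9597 ⇒ V=28.9597 continue | (k=2,j=2): S=113.5174, (K−S)⁺=0.0000, hold=12.2011 ⇒ V=12.2011 continue  boundary S*=60.0595
step 1: (k=1,j=0): S=70.4210, (K−S)⁺=39.7090, hold=39.0709 ⇒ V=39.7090 exercise | (k=1,j=1): S=96.8149, (K−S)⁺=13.3151, hold=20.3578 ⇒ V=20.3578 continue  boundary S*=70.4210
step 0: (k=0,j=0): S=82.5700, (K−S)⁺=27.5600, hold=29.7009 ⇒ V=29.7009 continue  boundary S*=-

price = 29.7009
boundary = - 70.4210 60.0595 70.4210 60.0595 70.4210 82.5700 70.4210
tree:
29.7009
39.7090 20.3578
50.0705 28.9597 12.2011
58.9074 39.7090 18.8526 5.8070
66.4440 50.0705 28.0414 10.0685 1.6613
72.8718 58.9074 39.7090 16.9880 3.3527 0.0000
78.3538 66.4440 50.0705 27.5600 6.7664 0.0000 0.0000
83.0292 72.8718 58.9074 39.7090 13.6559 0.0000 0.0000 0.0000
87.0167 78.3538 66.4440 50.0705 27.5600 0.0000 0.0000 0.0000 0.0000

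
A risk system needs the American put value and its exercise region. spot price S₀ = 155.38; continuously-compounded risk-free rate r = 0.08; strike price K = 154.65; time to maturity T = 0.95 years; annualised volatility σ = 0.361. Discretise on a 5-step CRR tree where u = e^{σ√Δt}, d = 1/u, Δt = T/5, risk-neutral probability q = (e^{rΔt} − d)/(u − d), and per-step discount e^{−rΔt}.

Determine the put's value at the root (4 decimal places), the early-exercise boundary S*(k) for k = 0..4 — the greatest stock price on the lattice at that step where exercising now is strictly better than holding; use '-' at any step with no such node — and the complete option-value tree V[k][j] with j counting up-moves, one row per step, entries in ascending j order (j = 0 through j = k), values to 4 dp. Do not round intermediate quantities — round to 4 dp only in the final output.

Δt=0.19000  u=1.17041  d=0.85440  q=0.50921  discount=0.98491
step 5 (expiry): payoffs max(K−S,0) = 83.9042 57.7378 21.8934 0.0000 0.0000 0.0000
step 4: (k=4,j=0): S=82.8017, (K−S)⁺=71.8483, hold=69.5154 ⇒ V=71.8483 exercise | (k=4,j=1): S=113.4272, (K−S)⁺=41.2228, hold=38.8899 ⇒ V=41.2228 exercise | (k=4,j=2): S=155.3800, (K−S)⁺=0.0000, hold=10.5830 ⇒ V=10.5830 continue | (k=4,j=3): S=212.8497, (K−S)⁺=0.0000, hold=0.0000 ⇒ V=0.0000 continue | (k=4,j=4): S=291.5754, (K−S)⁺=0.0000, hold=0.0000 ⇒ V=0.0000 continue  boundary S*=113.4272
step 3: (k=3,j=0): S=96.9122, (K−S)⁺=57.7378, hold=55.4049 ⇒ V=57.7378 exercise | (k=3,j=1): S=132.7566, (K−S)⁺=21.8934, hold=25.2343 ⇒ V=25.2343 continue | (k=3,j=2): S=181.8587, (K−S)⁺=0.0000, hold=5.1157 ⇒ V=5.1157 continue | (k=3,j=3): S=249.1219, (K−S)⁺=0.0000, hold=0.0000 ⇒ V=0.0000 continue  boundary S*=96.9122
step 2: (k=2,j=0): S=113.4272, (K−S)⁺=41.2228, hold=40.5654 ⇒ V=41.2228 exercise | (k=2,j=1): S=155.3800, (K−S)⁺=0.0000, hold=14.7636 ⇒ V=14.7636 continue | (k=2,j=2): S=212.8497, (K−S)⁺=0.0000, hold=2.4729 ⇒ V=2.4729 continue  boundary S*=113.4272
step 1: (k=1,j=0): S=132.7566, (K−S)⁺=21.8934, hold=27.3309 ⇒ V=27.3309 continue | (k=1,j=1): S=181.8587, (K−S)⁺=0.0000, hold=8.3767 ⇒ V=8.3767 continue  boundary S*=-
step 0: (k=0,j=0): S=155.3800, (K−S)⁺=0.0000, hold=17.4126 ⇒ V=17.4126 continue  boundary S*=-

price = 17.4126
boundary = - - 113.4272 96.9122 113.4272
tree:
17.4126
27.3309 8.3767
41.2228 14.7636 2.4729
57.7378 25.2343 5.1157 0.0000
71.8483 41.2228 10.5830 0.0000 0.0000
83.9042 57.7378 21.8934 0.0000 0.0000 0.0000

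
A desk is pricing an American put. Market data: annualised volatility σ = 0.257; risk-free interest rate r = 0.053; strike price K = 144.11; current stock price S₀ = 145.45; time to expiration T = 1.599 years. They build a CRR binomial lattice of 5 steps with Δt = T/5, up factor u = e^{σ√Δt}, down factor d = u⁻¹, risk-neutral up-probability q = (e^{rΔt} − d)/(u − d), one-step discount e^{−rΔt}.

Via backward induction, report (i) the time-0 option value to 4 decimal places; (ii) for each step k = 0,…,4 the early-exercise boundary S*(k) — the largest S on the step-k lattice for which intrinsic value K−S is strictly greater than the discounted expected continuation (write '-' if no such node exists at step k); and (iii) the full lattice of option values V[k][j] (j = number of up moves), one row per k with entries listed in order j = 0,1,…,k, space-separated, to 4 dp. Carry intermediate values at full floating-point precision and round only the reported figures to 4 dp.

Δt=0.31980  u=1.15643  d=0.86473  q=0.52233  discount=0.98319
step 5 (expiry): payoffs max(K−S,0) = 73.7831 50.0601 18.3347 0.0000 0.0000 0.0000
step 4: (k=4,j=0): S=81.3279, (K−S)⁺=62.7821, hold=60.3601 ⇒ V=62.7821 exercise | (k=4,j=1): S=108.7619, (K−S)⁺=35.3481, hold=32.9261 ⇒ V=35.3481 exercise | (k=4,j=2): S=145.4500, (K−S)⁺=0.0000, hold=8.6107 ⇒ V=8.6107 continue | (k=4,j=3): S=194.5139, (K−S)⁺=0.0000, hold=0.0000 ⇒ V=0.0000 continue | (k=4,j=4): S=260.1284, (K−S)⁺=0.0000, hold=0.0000 ⇒ V=0.0000 continue  boundary S*=108.7619
step 3: (k=3,j=0): S=94.0499, (K−S)⁺=50.0601, hold=47.6381 ⇒ V=50.0601 exercise | (k=3,j=1): S=125.7753, (K−S)⁺=18.3347, hold=21.0230 ⇒ V=21.0230 continue | (k=3,j=2): S=168.2024, (K−S)⁺=0.0000, hold=4.0440 ⇒ V=4.0440 continue | (k=3,j=3): S=224.9413, (K−S)⁺=0.0000, hold=0.0000 ⇒ V=0.0000 continue  boundary S*=94.0499
step 2: (k=2,j=0): S=108.7619, (K−S)⁺=35.3481, hold=34.3067 ⇒ V=35.3481 exercise | (k=2,j=1): S=145.4500, (K−S)⁺=0.0000, hold=11.9500 ⇒ V=11.9500 continue | (k=2,j=2): S=194.5139, (K−S)⁺=0.0000, hold=1.8992 ⇒ V=1.8992 continue  boundary S*=108.7619
step 1: (k=1,j=0): S=125.7753, (K−S)⁺=18.3347, hold=22.7379 ⇒ V=22.7379 continue | (k=1,j=1): S=168.2024, (K−S)⁺=0.0000, hold=6.5876 ⇒ V=6.5876 continue  boundary S*=-
step 0: (k=0,j=0): S=145.4500, (K−S)⁺=0.0000, hold=14.0617 ⇒ V=14.0617 continue  boundary S*=-

price = 14.0617
boundary = - - 108.7619 94.0499 108.7619
tree:
14.0617
22.7379 6.5876
35.3481 11.9500 1.8992
50.0601 21.0230 4.0440 0.0000
62.7821 35.3481 8.6107 0.0000 0.0000
73.7831 50.0601 18.3347 0.0000 0.0000 0.0000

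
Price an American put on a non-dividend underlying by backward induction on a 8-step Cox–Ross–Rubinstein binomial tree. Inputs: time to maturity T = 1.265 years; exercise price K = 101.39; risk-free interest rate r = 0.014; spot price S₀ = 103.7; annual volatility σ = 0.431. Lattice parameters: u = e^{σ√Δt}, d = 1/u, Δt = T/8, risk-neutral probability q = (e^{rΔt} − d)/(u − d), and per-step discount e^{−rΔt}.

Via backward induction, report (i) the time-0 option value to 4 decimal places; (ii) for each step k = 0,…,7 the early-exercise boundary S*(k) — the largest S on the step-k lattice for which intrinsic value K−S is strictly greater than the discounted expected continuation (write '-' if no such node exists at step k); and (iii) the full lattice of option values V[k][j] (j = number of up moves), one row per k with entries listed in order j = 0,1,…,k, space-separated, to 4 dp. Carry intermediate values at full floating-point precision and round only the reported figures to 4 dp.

price = 17.3264
boundary = - - - - 52.2455 62.0128 52.2455 62.0128
tree:
17.3264
23.6631 10.0802
31.3332 14.9049 4.5482
40.0370 21.4161 7.4452 1.2192
49.1445 29.6947 11.9433 2.2783 0.0000
57.3734 39.3772 18.6379 4.2575 0.0000 0.0000
64.3062 49.1445 27.9504 7.9561 0.0000 0.0000 0.0000
70.1470 57.3734 39.3772 14.8678 0.0000 0.0000 0.0000 0.0000
75.0679 64.3062 49.1445 27.7839 0.0000 0.0000 0.0000 0.0000 0.0000

Δt=0.15812, u=1.18695, d=0.84250, q=0.46369, disc=e^(-rΔt)=0.99779
k=8 terminal: V=max(K-S,0) → 75.0679 64.3062 49.1445 27.7839 0.0000 0.0000 0.0000 0.0000 0.0000
k=7: j=0 S=31.2430 intr=70.1470 cont=69.9228 V=70.1470[EX]; j=1 S=44.0166 intr=57.3734 cont=57.1492 V=57.3734[EX]; j=2 S=62.0128 intr=39.3772 cont=39.1530 V=39.3772[EX]; j=3 S=87.3668 intr=14.0232 cont=14.8678 V=14.8678[hold]; j=4 S=123.0867 intr=0.0000 cont=0.0000 V=0.0000[hold]; j=5 S=173.4107 intr=0.0000 cont=0.0000 V=0.0000[hold]; j=6 S=244.3096 intr=0.0000 cont=0.0000 V=0.0000[hold]; j=7 S=344.1956 intr=0.0000 cont=0.0000 V=0.0000[hold]  S*(7)=62.0128
k=6: j=0 S=37.0838 intr=64.3062 cont=64.0820 V=64.3062[EX]; j=1 S=52.2455 intr=49.1445 cont=48.9202 V=49.1445[EX]; j=2 S=73.6061 intr=27.7839 cont=27.9504 V=27.9504[hold]; j=3 S=103.7000 intr=0.0000 cont=7.9561 V=7.9561[hold]; j=4 S=146.0977 intr=0.0000 cont=0.0000 V=0.0000[hold]; j=5 S=205.8298 intr=0.0000 cont=0.0000 V=0.0000[hold]; j=6 S=289.9833 intr=0.0000 cont=0.0000 V=0.0000[hold]  S*(6)=52.2455
k=5: j=0 S=44.0166 intr=57.3734 cont=57.1492 V=57.3734[EX]; j=1 S=62.0128 intr=39.3772 cont=39.2300 V=39.3772[EX]; j=2 S=87.3668 intr=14.0232 cont=18.6379 V=18.6379[hold]; j=3 S=123.0867 intr=0.0000 cont=4.2575 V=4.2575[hold]; j=4 S=173.4107 intr=0.0000 cont=0.0000 V=0.0000[hold]; j=5 S=244.3096 intr=0.0000 cont=0.0000 V=0.0000[hold]  S*(5)=62.0128
k=4: j=0 S=52.2455 intr=49.1445 cont=48.9202 V=49.1445[EX]; j=1 S=73.6061 intr=27.7839 cont=29.6947 V=29.6947[hold]; j=2 S=103.7000 intr=0.0000 cont=11.9433 V=11.9433[hold]; j=3 S=146.0977 intr=0.0000 cont=2.2783 V=2.2783[hold]; j=4 S=205.8298 intr=0.0000 cont=0.0000 V=0.0000[hold]  S*(4)=52.2455
k=3: j=0 S=62.0128 intr=39.3772 cont=40.0370 V=40.0370[hold]; j=1 S=87.3668 intr=14.0232 cont=21.4161 V=21.4161[hold]; j=2 S=123.0867 intr=0.0000 cont=7.4452 V=7.4452[hold]; j=3 S=173.4107 intr=0.0000 cont=1.2192 V=1.2192[hold]  S*(3)=-
k=2: j=0 S=73.6061 intr=27.7839 cont=31.3332 V=31.3332[hold]; j=1 S=103.7000 intr=0.0000 cont=14.9049 V=14.9049[hold]; j=2 S=146.0977 intr=0.0000 cont=4.5482 V=4.5482[hold]  S*(2)=-
k=1: j=0 S=87.3668 intr=14.0232 cont=23.6631 V=23.6631[hold]; j=1 S=123.0867 intr=0.0000 cont=10.0802 V=10.0802[hold]  S*(1)=-
k=0: j=0 S=103.7000 intr=0.0000 cont=17.3264 V=17.3264[hold]  S*(0)=-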